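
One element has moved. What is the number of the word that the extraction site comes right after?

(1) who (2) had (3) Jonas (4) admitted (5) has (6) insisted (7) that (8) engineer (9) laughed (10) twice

4

The displaced element is "who" (word 1).
It is linked across 1 clause boundary (Ø).
It functions as the subject of "insisted", so the gap sits immediately after word 4 ("admitted").
Base order: Jonas had admitted that who has insisted that engineer laughed twice.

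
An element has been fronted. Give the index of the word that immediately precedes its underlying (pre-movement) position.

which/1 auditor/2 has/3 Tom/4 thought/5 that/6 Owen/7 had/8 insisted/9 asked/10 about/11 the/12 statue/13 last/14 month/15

The displaced element is "which auditor" (word 2).
It is linked across 2 clause boundaries (that → Ø).
It functions as the subject of "asked", so the gap sits immediately after word 9 ("insisted").
Base order: Tom has thought that Owen had insisted that which auditor asked about the statue last month.

9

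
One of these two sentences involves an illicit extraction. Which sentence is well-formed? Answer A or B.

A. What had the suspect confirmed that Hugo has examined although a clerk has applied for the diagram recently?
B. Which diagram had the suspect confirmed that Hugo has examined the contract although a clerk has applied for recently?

In B, the wh-phrase is extracted from inside an adjunct island (introduced by "although"), which blocks movement.
In A, the extraction path crosses only that-complement boundaries, which are transparent.
So A is grammatical.

A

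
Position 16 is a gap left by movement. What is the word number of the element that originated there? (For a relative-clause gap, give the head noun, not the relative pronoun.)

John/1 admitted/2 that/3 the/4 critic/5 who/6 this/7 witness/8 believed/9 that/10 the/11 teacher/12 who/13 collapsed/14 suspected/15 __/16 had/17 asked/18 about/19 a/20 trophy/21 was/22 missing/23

The gap at 16 is the subject of "asked", inside a relative clause.
The relative pronoun is "who" (word 6); it is bound by the head noun immediately before it.
Its filler is the head noun "critic", at word 5.

5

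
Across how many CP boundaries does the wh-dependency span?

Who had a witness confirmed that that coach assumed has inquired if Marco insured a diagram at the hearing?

"who" is extracted from the subject of "inquired".
Boundaries crossed, outermost first: [that], [Ø] — 2 in total.

2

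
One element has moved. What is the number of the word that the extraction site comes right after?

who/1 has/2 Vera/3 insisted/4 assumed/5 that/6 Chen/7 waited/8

The displaced element is "who" (word 1).
It is linked across 1 clause boundary (Ø).
It functions as the subject of "assumed", so the gap sits immediately after word 4 ("insisted").
Base order: Vera has insisted that who assumed that Chen waited.

4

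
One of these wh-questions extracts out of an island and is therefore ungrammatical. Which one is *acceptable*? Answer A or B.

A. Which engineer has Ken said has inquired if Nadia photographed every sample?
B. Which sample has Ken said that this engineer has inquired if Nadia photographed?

A

In B, the wh-phrase is extracted from inside a wh-island (introduced by "if"), which blocks movement.
In A, the extraction path crosses only that-complement boundaries, which are transparent.
So A is grammatical.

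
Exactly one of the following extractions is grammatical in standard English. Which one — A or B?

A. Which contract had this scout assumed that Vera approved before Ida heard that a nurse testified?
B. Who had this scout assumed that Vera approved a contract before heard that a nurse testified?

A

In B, the wh-phrase is extracted from inside an adjunct island (introduced by "before"), which blocks movement.
In A, the extraction path crosses only that-complement boundaries, which are transparent.
So A is grammatical.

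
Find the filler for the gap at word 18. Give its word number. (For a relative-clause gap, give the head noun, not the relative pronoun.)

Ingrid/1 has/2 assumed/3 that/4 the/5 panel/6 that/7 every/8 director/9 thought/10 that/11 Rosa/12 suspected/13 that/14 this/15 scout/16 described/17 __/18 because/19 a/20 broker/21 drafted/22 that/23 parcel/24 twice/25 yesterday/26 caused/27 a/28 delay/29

The gap at 18 is the object of "described", inside a relative clause.
The relative pronoun is "that" (word 7); it is bound by the head noun immediately before it.
Its filler is the head noun "panel", at word 6.

6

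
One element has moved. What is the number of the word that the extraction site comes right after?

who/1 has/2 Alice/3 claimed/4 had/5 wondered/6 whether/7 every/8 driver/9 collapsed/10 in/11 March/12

The displaced element is "who" (word 1).
It is linked across 1 clause boundary (Ø).
It functions as the subject of "wondered", so the gap sits immediately after word 4 ("claimed").
Base order: Alice has claimed that who had wondered whether every driver collapsed in March.

4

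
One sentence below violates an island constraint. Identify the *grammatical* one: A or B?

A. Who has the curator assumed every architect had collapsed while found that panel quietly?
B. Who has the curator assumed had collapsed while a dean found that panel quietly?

B

In A, the wh-phrase is extracted from inside an adjunct island (introduced by "while"), which blocks movement.
In B, the extraction path crosses only that-complement boundaries, which are transparent.
So B is grammatical.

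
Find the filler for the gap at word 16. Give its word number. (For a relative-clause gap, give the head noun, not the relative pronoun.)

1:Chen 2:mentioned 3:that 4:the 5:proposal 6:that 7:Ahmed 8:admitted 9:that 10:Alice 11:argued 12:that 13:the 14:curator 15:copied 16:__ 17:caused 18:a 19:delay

5

The gap at 16 is the object of "copied", inside a relative clause.
The relative pronoun is "that" (word 6); it is bound by the head noun immediately before it.
Its filler is the head noun "proposal", at word 5.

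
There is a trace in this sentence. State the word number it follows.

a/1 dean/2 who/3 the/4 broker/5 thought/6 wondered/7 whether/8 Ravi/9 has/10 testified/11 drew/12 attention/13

The displaced element is "a dean" (word 2).
It is linked across 1 clause boundary (Ø).
It functions as the subject of "wondered", so the gap sits immediately after word 6 ("thought").
Base order: The broker thought that a dean wondered whether Ravi has testified.

6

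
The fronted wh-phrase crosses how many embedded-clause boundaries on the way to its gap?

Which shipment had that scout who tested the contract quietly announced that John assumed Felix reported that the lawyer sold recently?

3

"which shipment" is extracted from the object of "sold".
Boundaries crossed, outermost first: [that], [Ø], [that] — 3 in total.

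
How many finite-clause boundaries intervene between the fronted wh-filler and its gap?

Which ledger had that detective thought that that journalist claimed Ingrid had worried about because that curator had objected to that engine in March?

"which ledger" is extracted from the PP object of "worried".
Boundaries crossed, outermost first: [that], [Ø] — 2 in total.

2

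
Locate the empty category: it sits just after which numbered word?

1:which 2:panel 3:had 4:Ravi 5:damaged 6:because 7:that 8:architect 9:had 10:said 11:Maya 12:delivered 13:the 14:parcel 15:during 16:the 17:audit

5

The displaced element is "which panel" (word 2).
It functions as the direct object of "damaged", so the gap sits immediately after word 5 ("damaged").
Base order: Ravi had damaged which panel because that architect had said Maya delivered the parcel during the audit.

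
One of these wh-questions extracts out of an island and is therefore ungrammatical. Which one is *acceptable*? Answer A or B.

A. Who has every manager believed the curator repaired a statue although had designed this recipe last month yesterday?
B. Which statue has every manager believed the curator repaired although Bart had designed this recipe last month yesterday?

In A, the wh-phrase is extracted from inside an adjunct island (introduced by "although"), which blocks movement.
In B, the extraction path crosses only that-complement boundaries, which are transparent.
So B is grammatical.

B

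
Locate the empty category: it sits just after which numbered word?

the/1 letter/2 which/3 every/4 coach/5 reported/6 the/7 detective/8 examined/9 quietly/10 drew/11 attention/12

The displaced element is "the letter" (word 2).
It is linked across 1 clause boundary (Ø).
It functions as the direct object of "examined", so the gap sits immediately after word 9 ("examined").
Base order: Every coach reported the detective examined the letter quietly.

9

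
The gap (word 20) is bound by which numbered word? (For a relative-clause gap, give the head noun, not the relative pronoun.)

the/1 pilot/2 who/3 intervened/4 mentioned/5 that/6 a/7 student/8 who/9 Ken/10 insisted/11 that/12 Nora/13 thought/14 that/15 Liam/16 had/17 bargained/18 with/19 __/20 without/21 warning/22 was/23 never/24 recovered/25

The gap at 20 is the prepositional object of "bargained", inside a relative clause.
The relative pronoun is "who" (word 9); it is bound by the head noun immediately before it.
Its filler is the head noun "student", at word 8.

8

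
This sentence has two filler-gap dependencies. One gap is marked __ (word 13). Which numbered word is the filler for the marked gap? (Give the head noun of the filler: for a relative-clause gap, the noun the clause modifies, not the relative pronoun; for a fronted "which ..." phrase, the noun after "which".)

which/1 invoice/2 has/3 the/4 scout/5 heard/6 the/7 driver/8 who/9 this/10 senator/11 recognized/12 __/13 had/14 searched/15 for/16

The marked gap is inside the relative clause, the direct object of "recognized".
Its filler is the head noun "driver" (via "who"), at word 8.
(The other dependency links word 2 to a gap after word 16.)

8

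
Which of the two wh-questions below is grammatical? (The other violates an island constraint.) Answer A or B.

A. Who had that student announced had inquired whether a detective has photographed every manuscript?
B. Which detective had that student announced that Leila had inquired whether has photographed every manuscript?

A

In B, the wh-phrase is extracted from inside a wh-island (introduced by "whether"), which blocks movement.
In A, the extraction path crosses only that-complement boundaries, which are transparent.
So A is grammatical.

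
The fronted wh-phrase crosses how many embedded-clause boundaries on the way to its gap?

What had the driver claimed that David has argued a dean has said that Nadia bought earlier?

"what" is extracted from the object of "bought".
Boundaries crossed, outermost first: [that], [Ø], [that] — 3 in total.

3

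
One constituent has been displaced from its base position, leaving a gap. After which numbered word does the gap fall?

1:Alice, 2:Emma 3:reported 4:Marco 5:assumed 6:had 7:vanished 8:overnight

5

The displaced element is "Alice" (word 1).
It is linked across 2 clause boundaries (Ø → Ø).
It functions as the subject of "vanished", so the gap sits immediately after word 5 ("assumed").
Base order: Emma reported Marco assumed Alice had vanished overnight.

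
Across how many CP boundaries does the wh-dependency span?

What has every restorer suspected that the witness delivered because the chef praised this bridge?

"what" is extracted from the object of "delivered".
Boundaries crossed, outermost first: [that] — 1 in total.

1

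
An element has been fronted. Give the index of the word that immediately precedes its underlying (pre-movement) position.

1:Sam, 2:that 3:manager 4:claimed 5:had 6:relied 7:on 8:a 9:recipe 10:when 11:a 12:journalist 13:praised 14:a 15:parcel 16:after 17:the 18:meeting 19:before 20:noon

4

The displaced element is "Sam" (word 1).
It is linked across 1 clause boundary (Ø).
It functions as the subject of "relied", so the gap sits immediately after word 4 ("claimed").
Base order: That manager claimed that Sam had relied on a recipe when a journalist praised a parcel after the meeting before noon.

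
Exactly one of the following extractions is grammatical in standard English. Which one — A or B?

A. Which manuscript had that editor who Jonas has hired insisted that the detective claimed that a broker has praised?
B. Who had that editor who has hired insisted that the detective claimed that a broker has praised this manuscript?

In B, the wh-phrase is extracted from inside a complex-NP island (relative clause) (introduced by "who"), which blocks movement.
In A, the extraction path crosses only that-complement boundaries, which are transparent.
So A is grammatical.

A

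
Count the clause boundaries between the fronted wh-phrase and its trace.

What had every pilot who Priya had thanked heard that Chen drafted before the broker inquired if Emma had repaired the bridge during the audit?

"what" is extracted from the object of "drafted".
Boundaries crossed, outermost first: [that] — 1 in total.

1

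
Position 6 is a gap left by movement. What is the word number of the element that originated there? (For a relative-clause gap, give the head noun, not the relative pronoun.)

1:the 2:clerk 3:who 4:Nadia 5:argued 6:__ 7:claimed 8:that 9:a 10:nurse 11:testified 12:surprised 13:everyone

2

The gap at 6 is the subject of "claimed", inside a relative clause.
The relative pronoun is "who" (word 3); it is bound by the head noun immediately before it.
Its filler is the head noun "clerk", at word 2.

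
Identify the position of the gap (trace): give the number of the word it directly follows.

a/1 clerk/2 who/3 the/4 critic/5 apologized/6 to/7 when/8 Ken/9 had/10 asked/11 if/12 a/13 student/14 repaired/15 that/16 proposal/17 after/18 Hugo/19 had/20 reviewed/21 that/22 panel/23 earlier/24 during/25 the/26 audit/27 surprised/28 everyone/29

The displaced element is "a clerk" (word 2).
It functions as the object of the preposition "to" of "apologized", so the gap sits immediately after word 7 ("to").
Base order: The critic apologized to a clerk when Ken had asked if a student repaired that proposal after Hugo had reviewed that panel earlier during the audit.

7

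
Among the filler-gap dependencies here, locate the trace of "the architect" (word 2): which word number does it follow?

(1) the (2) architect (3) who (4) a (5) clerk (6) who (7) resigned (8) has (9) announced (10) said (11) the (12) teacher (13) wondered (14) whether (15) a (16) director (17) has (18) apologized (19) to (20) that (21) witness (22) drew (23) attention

9

The displaced element is "the architect" (word 2).
It is linked across 1 clause boundary (Ø).
It functions as the subject of "said", so the gap sits immediately after word 9 ("announced").
Base order: A clerk who resigned has announced that the architect said the teacher wondered whether a director has apologized to that witness.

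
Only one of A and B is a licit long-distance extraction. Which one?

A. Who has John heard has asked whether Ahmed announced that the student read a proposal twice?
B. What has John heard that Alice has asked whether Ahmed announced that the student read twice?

In B, the wh-phrase is extracted from inside a wh-island (introduced by "whether"), which blocks movement.
In A, the extraction path crosses only that-complement boundaries, which are transparent.
So A is grammatical.

A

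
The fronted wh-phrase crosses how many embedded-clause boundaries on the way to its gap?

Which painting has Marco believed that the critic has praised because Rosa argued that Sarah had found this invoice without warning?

1

"which painting" is extracted from the object of "praised".
Boundaries crossed, outermost first: [that] — 1 in total.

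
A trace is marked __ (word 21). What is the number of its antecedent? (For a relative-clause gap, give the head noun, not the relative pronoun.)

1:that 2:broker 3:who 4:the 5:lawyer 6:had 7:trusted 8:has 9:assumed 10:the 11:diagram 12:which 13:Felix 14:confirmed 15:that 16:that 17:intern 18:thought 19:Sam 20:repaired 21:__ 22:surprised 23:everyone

11

The gap at 21 is the object of "repaired", inside a relative clause.
The relative pronoun is "which" (word 12); it is bound by the head noun immediately before it.
Its filler is the head noun "diagram", at word 11.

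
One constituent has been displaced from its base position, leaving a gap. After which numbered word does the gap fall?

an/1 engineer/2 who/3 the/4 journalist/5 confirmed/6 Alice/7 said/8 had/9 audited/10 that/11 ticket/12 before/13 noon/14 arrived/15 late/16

8

The displaced element is "an engineer" (word 2).
It is linked across 2 clause boundaries (Ø → Ø).
It functions as the subject of "audited", so the gap sits immediately after word 8 ("said").
Base order: The journalist confirmed Alice said that an engineer had audited that ticket before noon.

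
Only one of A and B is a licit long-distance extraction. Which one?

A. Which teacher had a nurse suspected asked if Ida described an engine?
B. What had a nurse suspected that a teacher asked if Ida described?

In B, the wh-phrase is extracted from inside a wh-island (introduced by "if"), which blocks movement.
In A, the extraction path crosses only that-complement boundaries, which are transparent.
So A is grammatical.

A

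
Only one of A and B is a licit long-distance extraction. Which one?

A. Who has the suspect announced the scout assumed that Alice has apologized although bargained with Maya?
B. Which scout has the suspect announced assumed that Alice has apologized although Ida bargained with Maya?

B

In A, the wh-phrase is extracted from inside an adjunct island (introduced by "although"), which blocks movement.
In B, the extraction path crosses only that-complement boundaries, which are transparent.
So B is grammatical.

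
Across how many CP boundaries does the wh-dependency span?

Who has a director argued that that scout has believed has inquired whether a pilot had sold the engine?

"who" is extracted from the subject of "inquired".
Boundaries crossed, outermost first: [that], [Ø] — 2 in total.

2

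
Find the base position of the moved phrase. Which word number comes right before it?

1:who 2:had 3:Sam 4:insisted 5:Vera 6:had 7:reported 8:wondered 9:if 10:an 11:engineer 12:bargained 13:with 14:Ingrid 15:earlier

The displaced element is "who" (word 1).
It is linked across 2 clause boundaries (Ø → Ø).
It functions as the subject of "wondered", so the gap sits immediately after word 7 ("reported").
Base order: Sam had insisted Vera had reported that who wondered if an engineer bargained with Ingrid earlier.

7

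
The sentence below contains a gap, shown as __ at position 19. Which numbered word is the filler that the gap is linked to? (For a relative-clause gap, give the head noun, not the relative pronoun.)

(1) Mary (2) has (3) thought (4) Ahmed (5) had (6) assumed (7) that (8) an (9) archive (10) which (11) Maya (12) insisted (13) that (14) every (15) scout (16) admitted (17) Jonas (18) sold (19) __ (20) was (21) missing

The gap at 19 is the object of "sold", inside a relative clause.
The relative pronoun is "which" (word 10); it is bound by the head noun immediately before it.
Its filler is the head noun "archive", at word 9.

9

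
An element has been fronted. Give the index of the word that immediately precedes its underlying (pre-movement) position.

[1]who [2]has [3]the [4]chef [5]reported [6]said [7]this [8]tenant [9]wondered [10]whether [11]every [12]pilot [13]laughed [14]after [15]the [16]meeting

The displaced element is "who" (word 1).
It is linked across 1 clause boundary (Ø).
It functions as the subject of "said", so the gap sits immediately after word 5 ("reported").
Base order: The chef has reported that who said this tenant wondered whether every pilot laughed after the meeting.

5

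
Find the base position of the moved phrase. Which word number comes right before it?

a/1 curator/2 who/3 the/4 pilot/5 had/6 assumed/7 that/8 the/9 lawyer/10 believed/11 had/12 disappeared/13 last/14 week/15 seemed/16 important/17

11

The displaced element is "a curator" (word 2).
It is linked across 2 clause boundaries (that → Ø).
It functions as the subject of "disappeared", so the gap sits immediately after word 11 ("believed").
Base order: The pilot had assumed that the lawyer believed a curator had disappeared last week.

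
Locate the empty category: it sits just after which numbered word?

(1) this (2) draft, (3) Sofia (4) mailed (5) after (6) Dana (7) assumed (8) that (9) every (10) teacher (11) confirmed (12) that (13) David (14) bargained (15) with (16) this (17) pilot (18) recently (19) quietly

4

The displaced element is "this draft" (word 2).
It functions as the direct object of "mailed", so the gap sits immediately after word 4 ("mailed").
Base order: Sofia mailed this draft after Dana assumed that every teacher confirmed that David bargained with this pilot recently quietly.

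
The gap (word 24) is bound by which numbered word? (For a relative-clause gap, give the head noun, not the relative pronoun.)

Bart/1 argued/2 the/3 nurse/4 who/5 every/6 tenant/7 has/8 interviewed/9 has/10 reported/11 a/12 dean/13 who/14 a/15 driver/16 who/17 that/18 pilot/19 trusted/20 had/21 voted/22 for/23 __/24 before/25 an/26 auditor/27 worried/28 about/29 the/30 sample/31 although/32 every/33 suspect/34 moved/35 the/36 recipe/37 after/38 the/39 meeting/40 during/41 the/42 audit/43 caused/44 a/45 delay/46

The gap at 24 is the prepositional object of "voted", inside a relative clause.
The relative pronoun is "who" (word 14); it is bound by the head noun immediately before it.
Its filler is the head noun "dean", at word 13.

13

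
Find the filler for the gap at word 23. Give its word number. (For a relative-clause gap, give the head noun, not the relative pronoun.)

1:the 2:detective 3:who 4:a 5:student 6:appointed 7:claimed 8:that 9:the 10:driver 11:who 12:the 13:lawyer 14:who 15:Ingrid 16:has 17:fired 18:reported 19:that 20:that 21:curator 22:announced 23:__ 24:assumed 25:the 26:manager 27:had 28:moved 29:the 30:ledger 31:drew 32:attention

The gap at 23 is the subject of "assumed", inside a relative clause.
The relative pronoun is "who" (word 11); it is bound by the head noun immediately before it.
Its filler is the head noun "driver", at word 10.

10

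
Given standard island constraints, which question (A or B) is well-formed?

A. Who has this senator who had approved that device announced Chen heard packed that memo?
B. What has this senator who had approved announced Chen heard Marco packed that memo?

A

In B, the wh-phrase is extracted from inside a complex-NP island (relative clause) (introduced by "who"), which blocks movement.
In A, the extraction path crosses only that-complement boundaries, which are transparent.
So A is grammatical.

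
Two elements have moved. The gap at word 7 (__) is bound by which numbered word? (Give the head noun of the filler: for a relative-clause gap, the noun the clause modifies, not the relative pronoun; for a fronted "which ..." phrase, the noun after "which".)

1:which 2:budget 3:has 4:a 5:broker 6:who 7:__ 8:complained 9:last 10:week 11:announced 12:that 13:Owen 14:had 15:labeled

5

The marked gap is inside the relative clause, the subject of "complained".
Its filler is the head noun "broker" (via "who"), at word 5.
(The other dependency links word 2 to a gap after word 15.)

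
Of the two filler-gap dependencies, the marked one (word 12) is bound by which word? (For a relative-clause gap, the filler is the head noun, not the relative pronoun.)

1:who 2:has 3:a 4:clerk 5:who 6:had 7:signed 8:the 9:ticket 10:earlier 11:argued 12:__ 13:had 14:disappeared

1

The marked gap is the subject of "disappeared".
Its filler is the fronted wh-phrase "who", at word 1.
(The other dependency links word 4 to a gap after word 5.)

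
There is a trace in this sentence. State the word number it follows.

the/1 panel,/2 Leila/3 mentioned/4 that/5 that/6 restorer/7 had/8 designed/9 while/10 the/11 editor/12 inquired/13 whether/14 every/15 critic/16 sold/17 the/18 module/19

The displaced element is "the panel" (word 2).
It is linked across 1 clause boundary (that).
It functions as the direct object of "designed", so the gap sits immediately after word 9 ("designed").
Base order: Leila mentioned that that restorer had designed the panel while the editor inquired whether every critic sold the module.

9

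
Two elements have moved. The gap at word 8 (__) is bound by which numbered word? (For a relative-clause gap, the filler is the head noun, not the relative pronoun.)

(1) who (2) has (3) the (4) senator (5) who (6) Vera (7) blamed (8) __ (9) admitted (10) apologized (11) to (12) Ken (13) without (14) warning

4

The marked gap is inside the relative clause, the direct object of "blamed".
Its filler is the head noun "senator" (via "who"), at word 4.
(The other dependency links word 1 to a gap after word 9.)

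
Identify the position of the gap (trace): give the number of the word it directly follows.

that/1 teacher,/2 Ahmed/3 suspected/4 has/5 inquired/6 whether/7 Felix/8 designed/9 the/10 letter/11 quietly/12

The displaced element is "that teacher" (word 2).
It is linked across 1 clause boundary (Ø).
It functions as the subject of "inquired", so the gap sits immediately after word 4 ("suspected").
Base order: Ahmed suspected that that teacher has inquired whether Felix designed the letter quietly.

4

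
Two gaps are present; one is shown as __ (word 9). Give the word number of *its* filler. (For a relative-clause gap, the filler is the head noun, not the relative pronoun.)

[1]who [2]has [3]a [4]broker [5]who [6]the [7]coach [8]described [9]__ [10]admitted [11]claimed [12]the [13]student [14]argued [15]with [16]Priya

4

The marked gap is inside the relative clause, the direct object of "described".
Its filler is the head noun "broker" (via "who"), at word 4.
(The other dependency links word 1 to a gap after word 10.)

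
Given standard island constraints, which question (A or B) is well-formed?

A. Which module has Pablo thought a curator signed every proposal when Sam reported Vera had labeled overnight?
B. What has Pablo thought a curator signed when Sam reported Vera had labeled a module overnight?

B

In A, the wh-phrase is extracted from inside an adjunct island (introduced by "when"), which blocks movement.
In B, the extraction path crosses only that-complement boundaries, which are transparent.
So B is grammatical.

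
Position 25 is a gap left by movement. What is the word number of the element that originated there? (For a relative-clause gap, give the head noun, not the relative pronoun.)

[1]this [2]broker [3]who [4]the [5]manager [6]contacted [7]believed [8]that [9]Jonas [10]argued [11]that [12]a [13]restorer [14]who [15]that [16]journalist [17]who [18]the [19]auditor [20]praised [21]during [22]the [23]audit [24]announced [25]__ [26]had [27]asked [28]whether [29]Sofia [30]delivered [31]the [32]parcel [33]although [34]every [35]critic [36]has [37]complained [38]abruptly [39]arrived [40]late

The gap at 25 is the subject of "asked", inside a relative clause.
The relative pronoun is "who" (word 14); it is bound by the head noun immediately before it.
Its filler is the head noun "restorer", at word 13.

13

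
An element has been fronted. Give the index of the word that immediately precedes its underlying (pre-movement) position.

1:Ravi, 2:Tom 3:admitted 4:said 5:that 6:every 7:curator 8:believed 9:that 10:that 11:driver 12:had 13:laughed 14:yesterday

The displaced element is "Ravi" (word 1).
It is linked across 1 clause boundary (Ø).
It functions as the subject of "said", so the gap sits immediately after word 3 ("admitted").
Base order: Tom admitted Ravi said that every curator believed that that driver had laughed yesterday.

3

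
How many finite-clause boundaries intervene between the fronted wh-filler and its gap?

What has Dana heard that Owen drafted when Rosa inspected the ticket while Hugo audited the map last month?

1

"what" is extracted from the object of "drafted".
Boundaries crossed, outermost first: [that] — 1 in total.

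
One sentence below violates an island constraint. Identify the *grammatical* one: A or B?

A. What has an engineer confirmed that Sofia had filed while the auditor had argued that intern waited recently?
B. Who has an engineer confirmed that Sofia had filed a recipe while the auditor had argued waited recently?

A

In B, the wh-phrase is extracted from inside an adjunct island (introduced by "while"), which blocks movement.
In A, the extraction path crosses only that-complement boundaries, which are transparent.
So A is grammatical.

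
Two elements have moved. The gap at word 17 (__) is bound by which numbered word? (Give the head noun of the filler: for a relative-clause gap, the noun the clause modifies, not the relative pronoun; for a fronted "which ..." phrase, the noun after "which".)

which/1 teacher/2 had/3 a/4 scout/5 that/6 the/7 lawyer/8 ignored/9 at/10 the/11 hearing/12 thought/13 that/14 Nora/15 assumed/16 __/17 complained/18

2

The marked gap is the subject of "complained".
Its filler is the fronted wh-phrase "which teacher", at word 2.
(The other dependency links word 5 to a gap after word 9.)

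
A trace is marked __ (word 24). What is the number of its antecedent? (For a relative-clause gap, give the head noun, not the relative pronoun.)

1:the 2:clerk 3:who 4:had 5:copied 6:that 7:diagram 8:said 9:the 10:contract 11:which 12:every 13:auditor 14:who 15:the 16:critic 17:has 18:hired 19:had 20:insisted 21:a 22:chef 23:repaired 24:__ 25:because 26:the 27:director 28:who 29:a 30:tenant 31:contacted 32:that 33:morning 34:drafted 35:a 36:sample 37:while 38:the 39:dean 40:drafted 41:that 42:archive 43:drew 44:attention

The gap at 24 is the object of "repaired", inside a relative clause.
The relative pronoun is "which" (word 11); it is bound by the head noun immediately before it.
Its filler is the head noun "contract", at word 10.

10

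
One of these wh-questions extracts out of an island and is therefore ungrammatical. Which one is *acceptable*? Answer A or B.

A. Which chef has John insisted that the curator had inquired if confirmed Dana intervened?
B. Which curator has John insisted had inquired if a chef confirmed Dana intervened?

In A, the wh-phrase is extracted from inside a wh-island (introduced by "if"), which blocks movement.
In B, the extraction path crosses only that-complement boundaries, which are transparent.
So B is grammatical.

B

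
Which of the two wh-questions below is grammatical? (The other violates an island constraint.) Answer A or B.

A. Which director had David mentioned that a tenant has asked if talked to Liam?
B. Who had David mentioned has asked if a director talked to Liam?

In A, the wh-phrase is extracted from inside a wh-island (introduced by "if"), which blocks movement.
In B, the extraction path crosses only that-complement boundaries, which are transparent.
So B is grammatical.

B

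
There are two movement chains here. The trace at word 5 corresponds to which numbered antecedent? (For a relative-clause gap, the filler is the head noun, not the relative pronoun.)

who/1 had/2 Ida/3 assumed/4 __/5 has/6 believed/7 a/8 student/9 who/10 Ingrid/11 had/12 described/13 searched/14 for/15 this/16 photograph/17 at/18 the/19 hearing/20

1

The marked gap is the subject of "believed".
Its filler is the fronted wh-phrase "who", at word 1.
(The other dependency links word 9 to a gap after word 13.)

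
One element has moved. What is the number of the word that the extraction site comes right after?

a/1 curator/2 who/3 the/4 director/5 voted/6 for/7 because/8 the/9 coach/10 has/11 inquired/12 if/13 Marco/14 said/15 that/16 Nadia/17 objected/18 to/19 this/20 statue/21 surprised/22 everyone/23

The displaced element is "a curator" (word 2).
It functions as the object of the preposition "for" of "voted", so the gap sits immediately after word 7 ("for").
Base order: The director voted for a curator because the coach has inquired if Marco said that Nadia objected to this statue.

7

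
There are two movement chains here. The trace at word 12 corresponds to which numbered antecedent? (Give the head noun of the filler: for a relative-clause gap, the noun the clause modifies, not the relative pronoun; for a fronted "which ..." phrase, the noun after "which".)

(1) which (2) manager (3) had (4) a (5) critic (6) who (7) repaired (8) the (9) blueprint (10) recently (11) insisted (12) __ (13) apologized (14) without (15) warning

2

The marked gap is the subject of "apologized".
Its filler is the fronted wh-phrase "which manager", at word 2.
(The other dependency links word 5 to a gap after word 6.)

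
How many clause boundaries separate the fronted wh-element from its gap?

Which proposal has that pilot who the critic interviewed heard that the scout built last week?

"which proposal" is extracted from the object of "built".
Boundaries crossed, outermost first: [that] — 1 in total.

1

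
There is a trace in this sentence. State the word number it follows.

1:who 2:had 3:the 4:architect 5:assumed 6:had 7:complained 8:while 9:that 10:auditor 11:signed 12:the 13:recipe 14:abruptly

5

The displaced element is "who" (word 1).
It is linked across 1 clause boundary (Ø).
It functions as the subject of "complained", so the gap sits immediately after word 5 ("assumed").
Base order: The architect had assumed that who had complained while that auditor signed the recipe abruptly.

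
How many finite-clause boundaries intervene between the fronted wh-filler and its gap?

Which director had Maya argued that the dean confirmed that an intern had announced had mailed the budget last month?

3

"which director" is extracted from the subject of "mailed".
Boundaries crossed, outermost first: [that], [that], [Ø] — 3 in total.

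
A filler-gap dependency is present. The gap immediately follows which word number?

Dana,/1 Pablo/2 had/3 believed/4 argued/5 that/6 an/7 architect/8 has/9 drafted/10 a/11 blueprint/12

4

The displaced element is "Dana" (word 1).
It is linked across 1 clause boundary (Ø).
It functions as the subject of "argued", so the gap sits immediately after word 4 ("believed").
Base order: Pablo had believed that Dana argued that an architect has drafted a blueprint.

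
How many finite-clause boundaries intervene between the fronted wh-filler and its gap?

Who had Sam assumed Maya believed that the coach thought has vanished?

3

"who" is extracted from the subject of "vanished".
Boundaries crossed, outermost first: [Ø], [that], [Ø] — 3 in total.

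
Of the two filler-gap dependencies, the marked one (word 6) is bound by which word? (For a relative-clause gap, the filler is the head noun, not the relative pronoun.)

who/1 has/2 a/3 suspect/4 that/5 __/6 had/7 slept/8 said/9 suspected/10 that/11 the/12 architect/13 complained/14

4

The marked gap is inside the relative clause, the subject of "slept".
Its filler is the head noun "suspect" (via "that"), at word 4.
(The other dependency links word 1 to a gap after word 9.)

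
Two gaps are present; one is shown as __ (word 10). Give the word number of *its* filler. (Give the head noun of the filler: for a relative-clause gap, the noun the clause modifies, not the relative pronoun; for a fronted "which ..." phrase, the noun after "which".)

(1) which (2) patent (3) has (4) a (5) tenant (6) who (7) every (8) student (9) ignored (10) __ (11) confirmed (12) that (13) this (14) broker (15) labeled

5

The marked gap is inside the relative clause, the direct object of "ignored".
Its filler is the head noun "tenant" (via "who"), at word 5.
(The other dependency links word 2 to a gap after word 15.)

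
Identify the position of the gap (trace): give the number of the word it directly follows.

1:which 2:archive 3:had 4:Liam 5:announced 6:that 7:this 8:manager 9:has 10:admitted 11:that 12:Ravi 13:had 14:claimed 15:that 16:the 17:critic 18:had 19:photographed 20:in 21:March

19

The displaced element is "which archive" (word 2).
It is linked across 3 clause boundaries (that → that → that).
It functions as the direct object of "photographed", so the gap sits immediately after word 19 ("photographed").
Base order: Liam had announced that this manager has admitted that Ravi had claimed that the critic had photographed which archive in March.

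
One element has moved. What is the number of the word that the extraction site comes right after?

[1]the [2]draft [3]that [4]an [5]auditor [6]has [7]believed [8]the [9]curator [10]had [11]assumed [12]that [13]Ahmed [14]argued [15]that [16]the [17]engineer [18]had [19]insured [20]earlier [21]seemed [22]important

19

The displaced element is "the draft" (word 2).
It is linked across 3 clause boundaries (Ø → that → that).
It functions as the direct object of "insured", so the gap sits immediately after word 19 ("insured").
Base order: An auditor has believed the curator had assumed that Ahmed argued that the engineer had insured the draft earlier.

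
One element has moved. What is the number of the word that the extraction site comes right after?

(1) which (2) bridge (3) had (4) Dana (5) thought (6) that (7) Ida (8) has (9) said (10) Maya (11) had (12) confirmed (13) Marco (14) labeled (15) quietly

The displaced element is "which bridge" (word 2).
It is linked across 3 clause boundaries (that → Ø → Ø).
It functions as the direct object of "labeled", so the gap sits immediately after word 14 ("labeled").
Base order: Dana had thought that Ida has said Maya had confirmed Marco labeled which bridge quietly.

14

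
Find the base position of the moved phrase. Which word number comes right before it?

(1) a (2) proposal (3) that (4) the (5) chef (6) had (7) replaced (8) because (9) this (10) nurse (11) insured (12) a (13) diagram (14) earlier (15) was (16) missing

The displaced element is "a proposal" (word 2).
It functions as the direct object of "replaced", so the gap sits immediately after word 7 ("replaced").
Base order: The chef had replaced a proposal because this nurse insured a diagram earlier.

7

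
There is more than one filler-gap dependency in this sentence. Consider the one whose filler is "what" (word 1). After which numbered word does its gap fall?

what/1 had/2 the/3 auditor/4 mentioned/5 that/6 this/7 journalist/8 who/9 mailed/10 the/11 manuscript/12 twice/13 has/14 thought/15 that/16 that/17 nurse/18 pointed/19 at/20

The displaced element is "what" (word 1).
It is linked across 2 clause boundaries (that → that).
It functions as the object of the preposition "at" of "pointed", so the gap sits immediately after word 20 ("at").
Base order: The auditor had mentioned that this journalist who mailed the manuscript twice has thought that that nurse pointed at what.

20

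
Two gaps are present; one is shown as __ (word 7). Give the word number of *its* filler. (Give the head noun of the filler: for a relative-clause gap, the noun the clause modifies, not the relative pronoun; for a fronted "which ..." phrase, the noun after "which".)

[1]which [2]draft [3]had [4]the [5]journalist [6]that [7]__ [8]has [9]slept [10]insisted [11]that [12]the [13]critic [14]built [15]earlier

The marked gap is inside the relative clause, the subject of "slept".
Its filler is the head noun "journalist" (via "that"), at word 5.
(The other dependency links word 2 to a gap after word 14.)

5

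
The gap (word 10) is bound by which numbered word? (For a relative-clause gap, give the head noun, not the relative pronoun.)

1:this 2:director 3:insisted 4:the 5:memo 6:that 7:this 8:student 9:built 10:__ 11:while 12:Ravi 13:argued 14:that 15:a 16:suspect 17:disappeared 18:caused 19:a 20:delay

5

The gap at 10 is the object of "built", inside a relative clause.
The relative pronoun is "that" (word 6); it is bound by the head noun immediately before it.
Its filler is the head noun "memo", at word 5.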